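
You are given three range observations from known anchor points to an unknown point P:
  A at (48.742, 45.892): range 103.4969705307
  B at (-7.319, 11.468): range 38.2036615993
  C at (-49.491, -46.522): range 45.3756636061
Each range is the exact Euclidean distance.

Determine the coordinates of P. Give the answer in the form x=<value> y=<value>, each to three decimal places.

eq1: (x − 48.742)² + (y − 45.892)² = 103.4969705307²
eq2: (x + 7.319)² + (y − 11.468)² = 38.2036615993²
eq3: (x + 49.491)² + (y + 46.522)² = 45.3756636061²
eq3−eq2, eq3−eq1 (x²,y² cancel):
  84.344·x + 115.980·y = -3829.141692
  196.466·x + 184.828·y = -8784.469398
det = 84.344·184.828 − 115.980·196.466 = -7196.993848
x = (-3829.141692·184.828 − 115.980·-8784.469398) / -7196.993848 = -43.225014
y = (84.344·-8784.469398 − -3829.141692·196.466) / -7196.993848 = -1.581058

x=-43.225 y=-1.581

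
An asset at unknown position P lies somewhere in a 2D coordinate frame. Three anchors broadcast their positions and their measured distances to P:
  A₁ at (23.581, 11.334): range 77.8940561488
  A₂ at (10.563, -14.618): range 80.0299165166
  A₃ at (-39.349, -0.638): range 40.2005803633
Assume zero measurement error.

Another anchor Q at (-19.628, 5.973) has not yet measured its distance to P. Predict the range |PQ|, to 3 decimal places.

43.992

eq1: (x − 23.581)² + (y − 11.334)² = 77.8940561488²
eq2: (x − 10.563)² + (y + 14.618)² = 80.0299165166²
eq3: (x + 39.349)² + (y + 0.638)² = 40.2005803633²
eq3−eq1, eq3−eq2 (x²,y² cancel):
  125.860·x + 23.944·y = -5315.625050
  99.824·x − 27.960·y = -6012.188828
det = 125.860·-27.960 − 23.944·99.824 = -5909.231456
x = (-5315.625050·-27.960 − 23.944·-6012.188828) / -5909.231456 = -49.512484
y = (125.860·-6012.188828 − -5315.625050·99.824) / -5909.231456 = 38.256605
|P − Q| = √((-49.512484 − -19.628)² + (38.256605 − 5.973)²) = 43.992198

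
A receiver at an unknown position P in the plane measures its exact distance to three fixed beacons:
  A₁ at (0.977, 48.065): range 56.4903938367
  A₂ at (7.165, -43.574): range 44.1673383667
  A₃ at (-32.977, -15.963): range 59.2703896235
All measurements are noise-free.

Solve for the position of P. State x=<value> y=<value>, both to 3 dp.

eq1: (x − 0.977)² + (y − 48.065)² = 56.4903938367²
eq2: (x − 7.165)² + (y + 43.574)² = 44.1673383667²
eq3: (x + 32.977)² + (y + 15.963)² = 59.2703896235²
eq3−eq2, eq3−eq1 (x²,y² cancel):
  80.284·x − 55.222·y = 2169.956111
  67.908·x + 128.056·y = 1290.713346
det = 80.284·128.056 − -55.222·67.908 = 14030.863480
x = (2169.956111·128.056 − -55.222·1290.713346) / 14030.863480 = 24.884546
y = (80.284·1290.713346 − 2169.956111·67.908) / 14030.863480 = -3.116968

x=24.885 y=-3.117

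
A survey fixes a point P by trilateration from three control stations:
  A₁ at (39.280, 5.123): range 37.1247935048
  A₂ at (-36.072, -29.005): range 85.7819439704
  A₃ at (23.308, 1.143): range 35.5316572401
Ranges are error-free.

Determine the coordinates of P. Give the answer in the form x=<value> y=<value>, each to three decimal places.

eq1: (x − 39.280)² + (y − 5.123)² = 37.1247935048²
eq2: (x + 36.072)² + (y + 29.005)² = 85.7819439704²
eq3: (x − 23.308)² + (y − 1.143)² = 35.5316572401²
eq1−eq2, eq1−eq3 (x²,y² cancel):
  -150.704·x − 68.256·y = -5406.975939
  -31.944·x − 7.960·y = -908.842589
det = -150.704·-7.960 − -68.256·-31.944 = -980.765824
x = (-5406.975939·-7.960 − -68.256·-908.842589) / -980.765824 = 19.366938
y = (-150.704·-908.842589 − -5406.975939·-31.944) / -980.765824 = 36.455416

x=19.367 y=36.455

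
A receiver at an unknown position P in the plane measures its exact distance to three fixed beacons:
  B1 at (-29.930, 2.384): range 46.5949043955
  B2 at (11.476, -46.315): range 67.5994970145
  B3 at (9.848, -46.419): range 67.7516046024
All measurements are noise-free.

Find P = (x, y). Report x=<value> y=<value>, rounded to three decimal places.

x=12.664 y=21.274

eq1: (x + 29.930)² + (y − 2.384)² = 46.5949043955²
eq2: (x − 11.476)² + (y + 46.315)² = 67.5994970145²
eq3: (x − 9.848)² + (y + 46.419)² = 67.7516046024²
eq2−eq3, eq2−eq1 (x²,y² cancel):
  -3.256·x − 0.208·y = -45.659066
  -82.812·x + 97.398·y = 1023.317436
det = -3.256·97.398 − -0.208·-82.812 = -334.352784
x = (-45.659066·97.398 − -0.208·1023.317436) / -334.352784 = 12.664024
y = (-3.256·1023.317436 − -45.659066·-82.812) / -334.352784 = 21.274057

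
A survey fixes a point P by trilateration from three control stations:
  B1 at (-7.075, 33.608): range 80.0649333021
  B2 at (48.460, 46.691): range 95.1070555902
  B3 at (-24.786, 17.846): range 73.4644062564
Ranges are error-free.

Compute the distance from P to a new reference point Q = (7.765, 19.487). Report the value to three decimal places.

62.997

eq1: (x + 7.075)² + (y − 33.608)² = 80.0649333021²
eq2: (x − 48.460)² + (y − 46.691)² = 95.1070555902²
eq3: (x + 24.786)² + (y − 17.846)² = 73.4644062564²
eq2−eq3, eq2−eq1 (x²,y² cancel):
  -146.492·x − 57.690·y = 52.737467
  -111.070·x − 26.166·y = -713.909314
det = -146.492·-26.166 − -57.690·-111.070 = -2574.518628
x = (52.737467·-26.166 − -57.690·-713.909314) / -2574.518628 = 16.533326
y = (-146.492·-713.909314 − 52.737467·-111.070) / -2574.518628 = -42.897166
|P − Q| = √((16.533326 − 7.765)² + (-42.897166 − 19.487)²) = 62.997363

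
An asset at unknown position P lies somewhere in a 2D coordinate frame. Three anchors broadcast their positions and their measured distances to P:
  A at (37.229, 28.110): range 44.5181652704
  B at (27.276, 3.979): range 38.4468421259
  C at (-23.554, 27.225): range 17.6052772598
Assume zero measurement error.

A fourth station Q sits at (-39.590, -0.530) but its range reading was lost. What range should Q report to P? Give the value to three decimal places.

39.606

eq1: (x − 37.229)² + (y − 28.110)² = 44.5181652704²
eq2: (x − 27.276)² + (y − 3.979)² = 38.4468421259²
eq3: (x + 23.554)² + (y − 27.225)² = 17.6052772598²
eq3−eq2, eq3−eq1 (x²,y² cancel):
  101.660·x − 46.492·y = -1704.392806
  121.566·x + 1.770·y = -791.742252
det = 101.660·1.770 − -46.492·121.566 = 5831.784672
x = (-1704.392806·1.770 − -46.492·-791.742252) / 5831.784672 = -6.829206
y = (101.660·-791.742252 − -1704.392806·121.566) / 5831.784672 = 21.727088
|P − Q| = √((-6.829206 − -39.590)² + (21.727088 − -0.530)²) = 39.606156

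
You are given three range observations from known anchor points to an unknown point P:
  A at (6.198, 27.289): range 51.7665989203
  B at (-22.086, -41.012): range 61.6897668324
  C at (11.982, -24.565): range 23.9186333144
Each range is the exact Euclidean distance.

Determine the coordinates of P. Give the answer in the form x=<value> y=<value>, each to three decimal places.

x=34.368 y=-16.142

eq1: (x − 6.198)² + (y − 27.289)² = 51.7665989203²
eq2: (x + 22.086)² + (y + 41.012)² = 61.6897668324²
eq3: (x − 11.982)² + (y + 24.565)² = 23.9186333144²
eq1−eq2, eq1−eq3 (x²,y² cancel):
  -56.568·x − 136.602·y = 260.824247
  11.568·x − 103.708·y = 2071.582568
det = -56.568·-103.708 − -136.602·11.568 = 7446.766080
x = (260.824247·-103.708 − -136.602·2071.582568) / 7446.766080 = 34.368309
y = (-56.568·2071.582568 − 260.824247·11.568) / 7446.766080 = -16.141570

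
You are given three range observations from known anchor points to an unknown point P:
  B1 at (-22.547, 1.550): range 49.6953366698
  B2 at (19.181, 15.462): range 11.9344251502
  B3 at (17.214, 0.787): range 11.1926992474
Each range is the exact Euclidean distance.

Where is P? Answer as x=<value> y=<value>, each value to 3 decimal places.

eq1: (x + 22.547)² + (y − 1.550)² = 49.6953366698²
eq2: (x − 19.181)² + (y − 15.462)² = 11.9344251502²
eq3: (x − 17.214)² + (y − 0.787)² = 11.1926992474²
eq2−eq3, eq2−eq1 (x²,y² cancel):
  -3.934·x − 29.350·y = -292.889053
  -83.456·x − 27.824·y = -2423.410479
det = -3.934·-27.824 − -29.350·-83.456 = -2339.973984
x = (-292.889053·-27.824 − -29.350·-2423.410479) / -2339.973984 = 26.913869
y = (-3.934·-2423.410479 − -292.889053·-83.456) / -2339.973984 = 6.371717

x=26.914 y=6.372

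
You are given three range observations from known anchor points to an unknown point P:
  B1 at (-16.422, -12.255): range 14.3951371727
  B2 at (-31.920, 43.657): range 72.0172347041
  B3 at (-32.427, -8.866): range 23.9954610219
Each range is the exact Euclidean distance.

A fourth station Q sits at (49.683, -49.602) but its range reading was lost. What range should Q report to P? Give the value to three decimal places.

eq1: (x + 16.422)² + (y + 12.255)² = 14.3951371727²
eq2: (x + 31.920)² + (y − 43.657)² = 72.0172347041²
eq3: (x + 32.427)² + (y + 8.866)² = 23.9954610219²
eq2−eq3, eq2−eq1 (x²,y² cancel):
  -1.014·x − 105.046·y = 2815.996181
  30.996·x − 111.824·y = 2474.309180
det = -1.014·-111.824 − -105.046·30.996 = 3369.395352
x = (2815.996181·-111.824 − -105.046·2474.309180) / 3369.395352 = -16.317371
y = (-1.014·2474.309180 − 2815.996181·30.996) / 3369.395352 = -26.649757
|P − Q| = √((-16.317371 − 49.683)² + (-26.649757 − -49.602)²) = 69.877425

69.877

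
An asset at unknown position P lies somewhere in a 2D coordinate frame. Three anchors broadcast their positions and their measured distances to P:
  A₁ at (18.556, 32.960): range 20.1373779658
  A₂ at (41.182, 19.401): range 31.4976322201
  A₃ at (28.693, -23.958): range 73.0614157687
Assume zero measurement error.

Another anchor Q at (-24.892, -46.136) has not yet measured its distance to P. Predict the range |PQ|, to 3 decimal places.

eq1: (x − 18.556)² + (y − 32.960)² = 20.1373779658²
eq2: (x − 41.182)² + (y − 19.401)² = 31.4976322201²
eq3: (x − 28.693)² + (y + 23.958)² = 73.0614157687²
eq3−eq1, eq3−eq2 (x²,y² cancel):
  -20.274·x + 113.836·y = 4965.869206
  24.978·x + 86.718·y = 5020.951551
det = -20.274·86.718 − 113.836·24.978 = -4601.516340
x = (4965.869206·86.718 − 113.836·5020.951551) / -4601.516340 = 30.627903
y = (-20.274·5020.951551 − 4965.869206·24.978) / -4601.516340 = 49.077790
|P − Q| = √((30.627903 − -24.892)² + (49.077790 − -46.136)²) = 110.218535

110.219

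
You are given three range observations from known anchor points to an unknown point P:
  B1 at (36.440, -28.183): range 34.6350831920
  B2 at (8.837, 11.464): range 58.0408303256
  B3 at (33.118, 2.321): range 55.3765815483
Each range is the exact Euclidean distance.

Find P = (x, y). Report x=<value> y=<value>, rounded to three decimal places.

x=7.076 y=-46.550

eq1: (x − 36.440)² + (y + 28.183)² = 34.6350831920²
eq2: (x − 8.837)² + (y − 11.464)² = 58.0408303256²
eq3: (x − 33.118)² + (y − 2.321)² = 55.3765815483²
eq2−eq3, eq2−eq1 (x²,y² cancel):
  48.562·x − 18.286·y = 1194.845301
  55.206·x − 79.294·y = 4081.788221
det = 48.562·-79.294 − -18.286·55.206 = -2841.178312
x = (1194.845301·-79.294 − -18.286·4081.788221) / -2841.178312 = 7.076108
y = (48.562·4081.788221 − 1194.845301·55.206) / -2841.178312 = -46.550112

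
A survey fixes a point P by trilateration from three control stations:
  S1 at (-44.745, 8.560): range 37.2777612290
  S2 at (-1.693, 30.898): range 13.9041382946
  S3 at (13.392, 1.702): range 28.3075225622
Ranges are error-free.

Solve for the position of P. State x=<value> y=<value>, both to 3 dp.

eq1: (x + 44.745)² + (y − 8.560)² = 37.2777612290²
eq2: (x + 1.693)² + (y − 30.898)² = 13.9041382946²
eq3: (x − 13.392)² + (y − 1.702)² = 28.3075225622²
eq2−eq3, eq2−eq1 (x²,y² cancel):
  30.170·x − 58.392·y = -1383.300957
  -86.104·x − 44.676·y = -78.470449
det = 30.170·-44.676 − -58.392·-86.104 = -6375.659688
x = (-1383.300957·-44.676 − -58.392·-78.470449) / -6375.659688 = -8.974492
y = (30.170·-78.470449 − -1383.300957·-86.104) / -6375.659688 = 19.052962

x=-8.974 y=19.053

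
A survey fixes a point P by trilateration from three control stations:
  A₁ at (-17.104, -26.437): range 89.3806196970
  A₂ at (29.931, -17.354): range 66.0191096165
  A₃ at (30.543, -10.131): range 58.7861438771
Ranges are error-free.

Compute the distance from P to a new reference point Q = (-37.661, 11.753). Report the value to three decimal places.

eq1: (x + 17.104)² + (y + 26.437)² = 89.3806196970²
eq2: (x − 29.931)² + (y + 17.354)² = 66.0191096165²
eq3: (x − 30.543)² + (y + 10.131)² = 58.7861438771²
eq1−eq2, eq1−eq3 (x²,y² cancel):
  94.070·x + 18.166·y = 3835.936635
  95.294·x + 32.612·y = 4577.134690
det = 94.070·32.612 − 18.166·95.294 = 1336.700036
x = (3835.936635·32.612 − 18.166·4577.134690) / 1336.700036 = 31.382760
y = (94.070·4577.134690 − 3835.936635·95.294) / 1336.700036 = 48.649146
|P − Q| = √((31.382760 − -37.661)² + (48.649146 − 11.753)²) = 78.283883

78.284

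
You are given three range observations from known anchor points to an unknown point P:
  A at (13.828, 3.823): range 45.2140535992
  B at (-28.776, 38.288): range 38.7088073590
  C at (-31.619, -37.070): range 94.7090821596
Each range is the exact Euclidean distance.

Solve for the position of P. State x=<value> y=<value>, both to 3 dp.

eq1: (x − 13.828)² + (y − 3.823)² = 45.2140535992²
eq2: (x + 28.776)² + (y − 38.288)² = 38.7088073590²
eq3: (x + 31.619)² + (y + 37.070)² = 94.7090821596²
eq3−eq1, eq3−eq2 (x²,y² cancel):
  90.894·x + 81.786·y = 4757.382453
  5.686·x + 150.716·y = 7391.521535
det = 90.894·150.716 − 81.786·5.686 = 13234.144908
x = (4757.382453·150.716 − 81.786·7391.521535) / 13234.144908 = 8.500033
y = (90.894·7391.521535 − 4757.382453·5.686) / 13234.144908 = 48.722036

x=8.500 y=48.722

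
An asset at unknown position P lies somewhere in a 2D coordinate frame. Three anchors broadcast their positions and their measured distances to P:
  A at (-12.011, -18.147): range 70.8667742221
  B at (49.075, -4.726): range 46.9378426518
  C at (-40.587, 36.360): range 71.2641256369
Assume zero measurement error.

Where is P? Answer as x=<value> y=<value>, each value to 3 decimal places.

x=30.647 y=38.443

eq1: (x + 12.011)² + (y + 18.147)² = 70.8667742221²
eq2: (x − 49.075)² + (y + 4.726)² = 46.9378426518²
eq3: (x + 40.587)² + (y − 36.360)² = 71.2641256369²
eq2−eq1, eq2−eq3 (x²,y² cancel):
  -122.172·x − 26.842·y = -4776.051587
  -179.324·x + 82.172·y = -2336.751062
det = -122.172·82.172 − -26.842·-179.324 = -14852.532392
x = (-4776.051587·82.172 − -26.842·-2336.751062) / -14852.532392 = 30.646678
y = (-122.172·-2336.751062 − -4776.051587·-179.324) / -14852.532392 = 38.442948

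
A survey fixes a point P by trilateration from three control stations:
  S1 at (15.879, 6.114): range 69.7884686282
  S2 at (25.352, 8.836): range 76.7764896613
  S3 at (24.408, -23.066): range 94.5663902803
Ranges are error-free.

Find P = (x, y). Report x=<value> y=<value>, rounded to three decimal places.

x=-43.560 y=42.684

eq1: (x − 15.879)² + (y − 6.114)² = 69.7884686282²
eq2: (x − 25.352)² + (y − 8.836)² = 76.7764896613²
eq3: (x − 24.408)² + (y + 23.066)² = 94.5663902803²
eq3−eq2, eq3−eq1 (x²,y² cancel):
  1.888·x + 63.804·y = 2641.180786
  -17.058·x + 58.360·y = 3234.104634
det = 1.888·58.360 − 63.804·-17.058 = 1198.552312
x = (2641.180786·58.360 − 63.804·3234.104634) / 1198.552312 = -43.560469
y = (1.888·3234.104634 − 2641.180786·-17.058) / 1198.552312 = 42.684204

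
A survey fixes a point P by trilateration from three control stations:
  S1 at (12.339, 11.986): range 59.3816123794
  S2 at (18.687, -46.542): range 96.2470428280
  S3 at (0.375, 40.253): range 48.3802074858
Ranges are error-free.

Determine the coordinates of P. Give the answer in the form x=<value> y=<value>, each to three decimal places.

x=-45.574 y=25.110

eq1: (x − 12.339)² + (y − 11.986)² = 59.3816123794²
eq2: (x − 18.687)² + (y + 46.542)² = 96.2470428280²
eq3: (x − 0.375)² + (y − 40.253)² = 48.3802074858²
eq3−eq1, eq3−eq2 (x²,y² cancel):
  23.928·x − 56.534·y = -2510.060929
  36.624·x − 173.590·y = -6027.931678
det = 23.928·-173.590 − -56.534·36.624 = -2083.160304
x = (-2510.060929·-173.590 − -56.534·-6027.931678) / -2083.160304 = -45.574211
y = (23.928·-6027.931678 − -2510.060929·36.624) / -2083.160304 = 25.109867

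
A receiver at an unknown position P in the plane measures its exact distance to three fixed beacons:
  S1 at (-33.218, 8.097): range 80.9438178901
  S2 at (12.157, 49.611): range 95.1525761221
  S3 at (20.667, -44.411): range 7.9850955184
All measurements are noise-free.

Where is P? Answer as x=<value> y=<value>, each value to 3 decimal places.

eq1: (x + 33.218)² + (y − 8.097)² = 80.9438178901²
eq2: (x − 12.157)² + (y − 49.611)² = 95.1525761221²
eq3: (x − 20.667)² + (y + 44.411)² = 7.9850955184²
eq1−eq2, eq1−eq3 (x²,y² cancel):
  90.750·x + 83.028·y = -1062.064051
  107.770·x − 105.016·y = 7718.604781
det = 90.750·-105.016 − 83.028·107.770 = -18478.129560
x = (-1062.064051·-105.016 − 83.028·7718.604781) / -18478.129560 = 28.646114
y = (90.750·7718.604781 − -1062.064051·107.770) / -18478.129560 = -44.101976

x=28.646 y=-44.102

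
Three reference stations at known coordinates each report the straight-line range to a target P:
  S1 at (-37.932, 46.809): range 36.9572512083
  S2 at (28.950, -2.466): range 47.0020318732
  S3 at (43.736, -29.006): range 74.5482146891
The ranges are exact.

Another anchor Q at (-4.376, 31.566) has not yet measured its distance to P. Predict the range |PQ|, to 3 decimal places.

13.674

eq1: (x + 37.932)² + (y − 46.809)² = 36.9572512083²
eq2: (x − 28.950)² + (y + 2.466)² = 47.0020318732²
eq3: (x − 43.736)² + (y + 29.006)² = 74.5482146891²
eq2−eq1, eq2−eq3 (x²,y² cancel):
  -133.764·x + 98.550·y = 3629.088032
  29.572·x − 53.080·y = -1438.243237
det = -133.764·-53.080 − 98.550·29.572 = 4185.872520
x = (3629.088032·-53.080 − 98.550·-1438.243237) / 4185.872520 = -12.158307
y = (-133.764·-1438.243237 − 3629.088032·29.572) / 4185.872520 = 20.322114
|P − Q| = √((-12.158307 − -4.376)² + (20.322114 − 31.566)²) = 13.674402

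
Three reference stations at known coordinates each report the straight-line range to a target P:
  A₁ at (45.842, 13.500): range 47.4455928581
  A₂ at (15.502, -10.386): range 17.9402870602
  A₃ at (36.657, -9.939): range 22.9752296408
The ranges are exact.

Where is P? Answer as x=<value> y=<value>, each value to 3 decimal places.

x=21.572 y=-27.268

eq1: (x − 45.842)² + (y − 13.500)² = 47.4455928581²
eq2: (x − 15.502)² + (y + 10.386)² = 17.9402870602²
eq3: (x − 36.657)² + (y + 9.939)² = 22.9752296408²
eq3−eq1, eq3−eq2 (x²,y² cancel):
  18.370·x + 46.878·y = -882.003511
  -42.310·x − 0.894·y = -888.331093
det = 18.370·-0.894 − 46.878·-42.310 = 1966.985400
x = (-882.003511·-0.894 − 46.878·-888.331093) / 1966.985400 = 21.571943
y = (18.370·-888.331093 − -882.003511·-42.310) / 1966.985400 = -27.268230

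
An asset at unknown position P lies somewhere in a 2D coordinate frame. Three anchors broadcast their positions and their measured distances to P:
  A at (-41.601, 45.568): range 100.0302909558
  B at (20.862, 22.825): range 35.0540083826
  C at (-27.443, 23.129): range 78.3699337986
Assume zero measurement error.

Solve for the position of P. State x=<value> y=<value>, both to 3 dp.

eq1: (x + 41.601)² + (y − 45.568)² = 100.0302909558²
eq2: (x − 20.862)² + (y − 22.825)² = 35.0540083826²
eq3: (x + 27.443)² + (y − 23.129)² = 78.3699337986²
eq3−eq2, eq3−eq1 (x²,y² cancel):
  96.610·x − 0.608·y = 4581.197799
  -28.316·x + 44.878·y = -1345.195650
det = 96.610·44.878 − -0.608·-28.316 = 4318.447452
x = (4581.197799·44.878 − -0.608·-1345.195650) / 4318.447452 = 47.419152
y = (96.610·-1345.195650 − 4581.197799·-28.316) / 4318.447452 = -0.055148

x=47.419 y=-0.055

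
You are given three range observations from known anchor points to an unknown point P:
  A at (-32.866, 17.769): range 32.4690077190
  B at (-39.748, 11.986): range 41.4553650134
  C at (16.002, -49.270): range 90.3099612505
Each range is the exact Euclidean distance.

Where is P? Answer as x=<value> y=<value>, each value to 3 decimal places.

x=-7.429 y=37.948

eq1: (x + 32.866)² + (y − 17.769)² = 32.4690077190²
eq2: (x + 39.748)² + (y − 11.986)² = 41.4553650134²
eq3: (x − 16.002)² + (y + 49.270)² = 90.3099612505²
eq1−eq3, eq1−eq2 (x²,y² cancel):
  97.736·x − 134.078·y = -5813.967052
  -13.764·x − 11.566·y = -336.654443
det = 97.736·-11.566 − -134.078·-13.764 = -2975.864168
x = (-5813.967052·-11.566 − -134.078·-336.654443) / -2975.864168 = -7.428561
y = (97.736·-336.654443 − -5813.967052·-13.764) / -2975.864168 = 37.947532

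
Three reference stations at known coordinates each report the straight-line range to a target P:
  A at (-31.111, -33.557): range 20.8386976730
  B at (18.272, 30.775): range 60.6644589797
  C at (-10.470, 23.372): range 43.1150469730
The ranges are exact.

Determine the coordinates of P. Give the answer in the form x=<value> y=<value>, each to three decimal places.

eq1: (x + 31.111)² + (y + 33.557)² = 20.8386976730²
eq2: (x − 18.272)² + (y − 30.775)² = 60.6644589797²
eq3: (x + 10.470)² + (y − 23.372)² = 43.1150469730²
eq3−eq2, eq3−eq1 (x²,y² cancel):
  57.484·x + 14.806·y = -1196.173983
  -41.282·x − 113.858·y = 2862.751241
det = 57.484·-113.858 − 14.806·-41.282 = -5933.791980
x = (-1196.173983·-113.858 − 14.806·2862.751241) / -5933.791980 = -15.809129
y = (57.484·2862.751241 − -1196.173983·-41.282) / -5933.791980 = -19.411186

x=-15.809 y=-19.411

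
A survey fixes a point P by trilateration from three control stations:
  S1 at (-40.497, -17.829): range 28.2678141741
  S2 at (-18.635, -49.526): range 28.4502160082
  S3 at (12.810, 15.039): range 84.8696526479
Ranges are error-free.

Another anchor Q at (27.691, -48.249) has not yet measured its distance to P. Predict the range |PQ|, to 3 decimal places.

eq1: (x + 40.497)² + (y + 17.829)² = 28.2678141741²
eq2: (x + 18.635)² + (y + 49.526)² = 28.4502160082²
eq3: (x − 12.810)² + (y − 15.039)² = 84.8696526479²
eq3−eq1, eq3−eq2 (x²,y² cancel):
  -106.614·x − 65.736·y = 7971.401251
  -62.890·x − 129.130·y = 8803.263430
det = -106.614·-129.130 − -65.736·-62.890 = 9632.928780
x = (7971.401251·-129.130 − -65.736·8803.263430) / 9632.928780 = -46.782835
y = (-106.614·8803.263430 − 7971.401251·-62.890) / 9632.928780 = -45.389072
|P − Q| = √((-46.782835 − 27.691)² + (-45.389072 − -48.249)²) = 74.528728

74.529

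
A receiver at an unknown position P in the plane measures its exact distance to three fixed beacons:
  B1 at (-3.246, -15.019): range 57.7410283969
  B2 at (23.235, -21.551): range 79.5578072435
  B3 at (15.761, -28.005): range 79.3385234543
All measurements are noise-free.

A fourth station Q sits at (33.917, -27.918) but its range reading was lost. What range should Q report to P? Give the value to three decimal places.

eq1: (x + 3.246)² + (y + 15.019)² = 57.7410283969²
eq2: (x − 23.235)² + (y + 21.551)² = 79.5578072435²
eq3: (x − 15.761)² + (y + 28.005)² = 79.3385234543²
eq1−eq3, eq1−eq2 (x²,y² cancel):
  38.014·x − 25.972·y = -2163.992675
  52.962·x − 13.064·y = -2227.214384
det = 38.014·-13.064 − -25.972·52.962 = 878.914168
x = (-2163.992675·-13.064 − -25.972·-2227.214384) / 878.914168 = -33.649260
y = (38.014·-2227.214384 − -2163.992675·52.962) / 878.914168 = 34.069371
|P − Q| = √((-33.649260 − 33.917)² + (34.069371 − -27.918)²) = 91.693149

91.693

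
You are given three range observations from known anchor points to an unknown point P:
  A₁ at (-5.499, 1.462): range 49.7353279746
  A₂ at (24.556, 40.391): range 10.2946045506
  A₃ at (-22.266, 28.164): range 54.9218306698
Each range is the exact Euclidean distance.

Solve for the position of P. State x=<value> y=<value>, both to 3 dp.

x=32.376 y=33.696

eq1: (x + 5.499)² + (y − 1.462)² = 49.7353279746²
eq2: (x − 24.556)² + (y − 40.391)² = 10.2946045506²
eq3: (x + 22.266)² + (y − 28.164)² = 54.9218306698²
eq1−eq3, eq1−eq2 (x²,y² cancel):
  -33.534·x + 53.404·y = 713.804572
  60.110·x + 77.858·y = 4569.677538
det = -33.534·77.858 − 53.404·60.110 = -5821.004612
x = (713.804572·77.858 − 53.404·4569.677538) / -5821.004612 = 32.376484
y = (-33.534·4569.677538 − 713.804572·60.110) / -5821.004612 = 33.696307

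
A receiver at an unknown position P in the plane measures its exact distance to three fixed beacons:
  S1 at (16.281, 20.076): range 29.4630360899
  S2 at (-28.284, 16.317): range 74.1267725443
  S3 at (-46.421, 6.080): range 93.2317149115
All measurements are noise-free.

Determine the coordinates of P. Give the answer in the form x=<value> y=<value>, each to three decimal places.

eq1: (x − 16.281)² + (y − 20.076)² = 29.4630360899²
eq2: (x + 28.284)² + (y − 16.317)² = 74.1267725443²
eq3: (x + 46.421)² + (y − 6.080)² = 93.2317149115²
eq1−eq3, eq1−eq2 (x²,y² cancel):
  -125.404·x − 27.992·y = -6300.323266
  -89.130·x − 7.518·y = -4228.595504
det = -125.404·-7.518 − -27.992·-89.130 = -1552.139688
x = (-6300.323266·-7.518 − -27.992·-4228.595504) / -1552.139688 = 45.743960
y = (-125.404·-4228.595504 − -6300.323266·-89.130) / -1552.139688 = 20.143175

x=45.744 y=20.143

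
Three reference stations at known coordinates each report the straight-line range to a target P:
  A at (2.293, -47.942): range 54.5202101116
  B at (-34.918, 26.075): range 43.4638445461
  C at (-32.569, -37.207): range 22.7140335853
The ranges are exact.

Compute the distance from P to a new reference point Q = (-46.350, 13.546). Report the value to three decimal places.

30.538

eq1: (x − 2.293)² + (y + 47.942)² = 54.5202101116²
eq2: (x + 34.918)² + (y − 26.075)² = 43.4638445461²
eq3: (x + 32.569)² + (y + 37.207)² = 22.7140335853²
eq1−eq2, eq1−eq3 (x²,y² cancel):
  -74.422·x + 148.034·y = 678.826664
  -69.724·x + 21.470·y = 2597.933386
det = -74.422·21.470 − 148.034·-69.724 = 8723.682276
x = (678.826664·21.470 − 148.034·2597.933386) / 8723.682276 = -42.414207
y = (-74.422·2597.933386 − 678.826664·-69.724) / 8723.682276 = -16.737529
|P − Q| = √((-42.414207 − -46.350)² + (-16.737529 − 13.546)²) = 30.538216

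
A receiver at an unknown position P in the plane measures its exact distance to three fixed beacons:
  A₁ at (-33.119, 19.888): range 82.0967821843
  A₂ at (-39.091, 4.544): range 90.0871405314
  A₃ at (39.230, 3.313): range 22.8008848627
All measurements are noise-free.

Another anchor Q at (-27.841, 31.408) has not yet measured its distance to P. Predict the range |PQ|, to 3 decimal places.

77.077

eq1: (x + 33.119)² + (y − 19.888)² = 82.0967821843²
eq2: (x + 39.091)² + (y − 4.544)² = 90.0871405314²
eq3: (x − 39.230)² + (y − 3.313)² = 22.8008848627²
eq3−eq2, eq3−eq1 (x²,y² cancel):
  -156.642·x + 2.462·y = -7597.027191
  -144.698·x + 33.150·y = -6277.569459
det = -156.642·33.150 − 2.462·-144.698 = -4836.435824
x = (-7597.027191·33.150 − 2.462·-6277.569459) / -4836.435824 = 48.876091
y = (-156.642·-6277.569459 − -7597.027191·-144.698) / -4836.435824 = 23.972944
|P − Q| = √((48.876091 − -27.841)² + (23.972944 − 31.408)²) = 77.076534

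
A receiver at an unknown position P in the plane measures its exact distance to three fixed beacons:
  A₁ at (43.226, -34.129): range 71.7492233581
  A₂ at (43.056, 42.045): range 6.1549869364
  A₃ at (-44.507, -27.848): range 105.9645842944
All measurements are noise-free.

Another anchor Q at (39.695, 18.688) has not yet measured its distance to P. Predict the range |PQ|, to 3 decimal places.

18.819

eq1: (x − 43.226)² + (y + 34.129)² = 71.7492233581²
eq2: (x − 43.056)² + (y − 42.045)² = 6.1549869364²
eq3: (x + 44.507)² + (y + 27.848)² = 105.9645842944²
eq2−eq1, eq2−eq3 (x²,y² cancel):
  0.340·x − 152.348·y = -5698.392632
  -175.126·x − 139.786·y = -12055.826268
det = 0.340·-139.786 − -152.348·-175.126 = -26727.623088
x = (-5698.392632·-139.786 − -152.348·-12055.826268) / -26727.623088 = 38.915750
y = (0.340·-12055.826268 − -5698.392632·-175.126) / -26727.623088 = 37.490640
|P − Q| = √((38.915750 − 39.695)² + (37.490640 − 18.688)²) = 18.818780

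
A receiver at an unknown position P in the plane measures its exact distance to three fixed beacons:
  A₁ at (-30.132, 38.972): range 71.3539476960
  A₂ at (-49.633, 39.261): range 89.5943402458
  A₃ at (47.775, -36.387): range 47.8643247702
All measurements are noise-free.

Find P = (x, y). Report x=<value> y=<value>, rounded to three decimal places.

eq1: (x + 30.132)² + (y − 38.972)² = 71.3539476960²
eq2: (x + 49.633)² + (y − 39.261)² = 89.5943402458²
eq3: (x − 47.775)² + (y + 36.387)² = 47.8643247702²
eq2−eq3, eq2−eq1 (x²,y² cancel):
  194.816·x − 151.296·y = 5337.755802
  39.002·x − 0.578·y = 1357.653350
det = 194.816·-0.578 − -151.296·39.002 = 5788.242944
x = (5337.755802·-0.578 − -151.296·1357.653350) / 5788.242944 = 34.954009
y = (194.816·1357.653350 − 5337.755802·39.002) / 5788.242944 = 9.728245

x=34.954 y=9.728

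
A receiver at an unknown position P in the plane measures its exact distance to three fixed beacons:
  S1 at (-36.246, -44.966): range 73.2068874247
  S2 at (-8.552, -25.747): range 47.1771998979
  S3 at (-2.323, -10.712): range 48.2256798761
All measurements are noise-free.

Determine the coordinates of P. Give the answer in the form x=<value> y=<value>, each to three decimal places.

x=36.719 y=-39.021

eq1: (x + 36.246)² + (y + 44.966)² = 73.2068874247²
eq2: (x + 8.552)² + (y + 25.747)² = 47.1771998979²
eq3: (x + 2.323)² + (y + 10.712)² = 48.2256798761²
eq3−eq1, eq3−eq2 (x²,y² cancel):
  -67.846·x − 68.508·y = 182.038232
  -12.458·x − 30.070·y = 715.929449
det = -67.846·-30.070 − -68.508·-12.458 = 1186.656556
x = (182.038232·-30.070 − -68.508·715.929449) / 1186.656556 = 36.719137
y = (-67.846·715.929449 − 182.038232·-12.458) / 1186.656556 = -39.021499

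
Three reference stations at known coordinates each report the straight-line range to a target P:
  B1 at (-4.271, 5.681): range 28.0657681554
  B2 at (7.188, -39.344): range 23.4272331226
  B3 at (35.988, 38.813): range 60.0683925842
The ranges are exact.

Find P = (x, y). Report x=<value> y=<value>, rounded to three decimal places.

eq1: (x + 4.271)² + (y − 5.681)² = 28.0657681554²
eq2: (x − 7.188)² + (y + 39.344)² = 23.4272331226²
eq3: (x − 35.988)² + (y − 38.813)² = 60.0683925842²
eq1−eq3, eq1−eq2 (x²,y² cancel):
  80.518·x + 66.264·y = -69.454534
  22.918·x − 90.050·y = 1787.954568
det = 80.518·-90.050 − 66.264·22.918 = -8769.284252
x = (-69.454534·-90.050 − 66.264·1787.954568) / -8769.284252 = 12.797241
y = (80.518·1787.954568 − -69.454534·22.918) / -8769.284252 = -16.598194

x=12.797 y=-16.598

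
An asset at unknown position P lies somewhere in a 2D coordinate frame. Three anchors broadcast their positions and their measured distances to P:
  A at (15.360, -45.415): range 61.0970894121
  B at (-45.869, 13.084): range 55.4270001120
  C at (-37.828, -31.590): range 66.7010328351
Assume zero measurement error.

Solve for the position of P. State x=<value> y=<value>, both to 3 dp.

x=9.510 y=15.401

eq1: (x − 15.360)² + (y + 45.415)² = 61.0970894121²
eq2: (x + 45.869)² + (y − 13.084)² = 55.4270001120²
eq3: (x + 37.828)² + (y + 31.590)² = 66.7010328351²
eq2−eq1, eq2−eq3 (x²,y² cancel):
  122.458·x − 116.998·y = -637.406385
  16.082·x − 89.348·y = -1223.145973
det = 122.458·-89.348 − -116.998·16.082 = -9059.815548
x = (-637.406385·-89.348 − -116.998·-1223.145973) / -9059.815548 = 9.509537
y = (122.458·-1223.145973 − -637.406385·16.082) / -9059.815548 = 15.401333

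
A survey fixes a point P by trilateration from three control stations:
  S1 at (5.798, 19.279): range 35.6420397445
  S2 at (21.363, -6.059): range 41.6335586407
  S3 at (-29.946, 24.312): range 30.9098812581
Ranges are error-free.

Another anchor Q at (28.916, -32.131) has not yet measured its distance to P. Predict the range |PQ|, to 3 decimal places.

56.143

eq1: (x − 5.798)² + (y − 19.279)² = 35.6420397445²
eq2: (x − 21.363)² + (y + 6.059)² = 41.6335586407²
eq3: (x + 29.946)² + (y − 24.312)² = 30.9098812581²
eq3−eq2, eq3−eq1 (x²,y² cancel):
  102.618·x − 60.742·y = -1772.679456
  71.488·x − 10.066·y = -1397.473853
det = 102.618·-10.066 − -60.742·71.488 = 3309.371308
x = (-1772.679456·-10.066 − -60.742·-1397.473853) / 3309.371308 = -20.258097
y = (102.618·-1397.473853 − -1772.679456·71.488) / 3309.371308 = -5.040433
|P − Q| = √((-20.258097 − 28.916)² + (-5.040433 − -32.131)²) = 56.142592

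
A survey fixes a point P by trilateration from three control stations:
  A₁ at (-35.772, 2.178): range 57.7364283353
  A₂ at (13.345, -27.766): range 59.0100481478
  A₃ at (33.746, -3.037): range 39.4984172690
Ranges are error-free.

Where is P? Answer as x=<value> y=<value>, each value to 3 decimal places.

eq1: (x + 35.772)² + (y − 2.178)² = 57.7364283353²
eq2: (x − 13.345)² + (y + 27.766)² = 59.0100481478²
eq3: (x − 33.746)² + (y + 3.037)² = 39.4984172690²
eq2−eq3, eq2−eq1 (x²,y² cancel):
  40.802·x + 49.458·y = 2121.036920
  -98.234·x + 59.888·y = 484.030512
det = 40.802·59.888 − 49.458·-98.234 = 7302.007348
x = (2121.036920·59.888 − 49.458·484.030512) / 7302.007348 = 14.117416
y = (40.802·484.030512 − 2121.036920·-98.234) / 7302.007348 = 31.238993

x=14.117 y=31.239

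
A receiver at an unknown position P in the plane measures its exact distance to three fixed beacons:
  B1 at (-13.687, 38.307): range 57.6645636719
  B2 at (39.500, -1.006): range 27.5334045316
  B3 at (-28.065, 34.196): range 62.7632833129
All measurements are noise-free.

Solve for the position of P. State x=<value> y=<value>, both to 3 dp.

x=14.304 y=-12.108

eq1: (x + 13.687)² + (y − 38.307)² = 57.6645636719²
eq2: (x − 39.500)² + (y + 1.006)² = 27.5334045316²
eq3: (x + 28.065)² + (y − 34.196)² = 62.7632833129²
eq3−eq1, eq3−eq2 (x²,y² cancel):
  28.756·x + 8.222·y = 311.777406
  135.130·x − 70.404·y = 2785.392762
det = 28.756·-70.404 − 8.222·135.130 = -3135.576284
x = (311.777406·-70.404 − 8.222·2785.392762) / -3135.576284 = 14.304189
y = (28.756·2785.392762 − 311.777406·135.130) / -3135.576284 = -12.108228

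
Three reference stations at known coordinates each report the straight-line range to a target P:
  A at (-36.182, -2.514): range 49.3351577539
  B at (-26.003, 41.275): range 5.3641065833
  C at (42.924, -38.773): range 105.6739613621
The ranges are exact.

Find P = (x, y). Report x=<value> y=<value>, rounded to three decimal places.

eq1: (x + 36.182)² + (y + 2.514)² = 49.3351577539²
eq2: (x + 26.003)² + (y − 41.275)² = 5.3641065833²
eq3: (x − 42.924)² + (y + 38.773)² = 105.6739613621²
eq2−eq3, eq2−eq1 (x²,y² cancel):
  137.854·x − 160.096·y = -10172.178800
  -20.358·x − 87.578·y = -3469.508465
det = 137.854·-87.578 − -160.096·-20.358 = -15332.211980
x = (-10172.178800·-87.578 − -160.096·-3469.508465) / -15332.211980 = -21.875816
y = (137.854·-3469.508465 − -10172.178800·-20.358) / -15332.211980 = 44.701367

x=-21.876 y=44.701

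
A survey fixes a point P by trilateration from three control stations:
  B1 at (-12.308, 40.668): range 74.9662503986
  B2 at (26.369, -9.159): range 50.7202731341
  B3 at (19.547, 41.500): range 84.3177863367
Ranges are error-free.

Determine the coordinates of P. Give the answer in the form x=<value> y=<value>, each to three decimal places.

x=-17.797 y=-34.097

eq1: (x + 12.308)² + (y − 40.668)² = 74.9662503986²
eq2: (x − 26.369)² + (y + 9.159)² = 50.7202731341²
eq3: (x − 19.547)² + (y − 41.500)² = 84.3177863367²
eq1−eq2, eq1−eq3 (x²,y² cancel):
  77.354·x − 99.654·y = 2021.230946
  63.710·x + 1.664·y = -1190.588273
det = 77.354·1.664 − -99.654·63.710 = 6477.673396
x = (2021.230946·1.664 − -99.654·-1190.588273) / 6477.673396 = -17.797062
y = (77.354·-1190.588273 − 2021.230946·63.710) / 6477.673396 = -34.097025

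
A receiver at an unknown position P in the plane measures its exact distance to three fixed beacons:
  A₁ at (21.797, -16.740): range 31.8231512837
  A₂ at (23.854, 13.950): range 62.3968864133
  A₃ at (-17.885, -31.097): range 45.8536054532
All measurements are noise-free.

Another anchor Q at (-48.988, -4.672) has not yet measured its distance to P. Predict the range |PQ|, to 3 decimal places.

85.588

eq1: (x − 21.797)² + (y + 16.740)² = 31.8231512837²
eq2: (x − 23.854)² + (y − 13.950)² = 62.3968864133²
eq3: (x + 17.885)² + (y + 31.097)² = 45.8536054532²
eq1−eq2, eq1−eq3 (x²,y² cancel):
  4.114·x + 61.380·y = -2872.379469
  -79.364·x − 28.714·y = -558.280350
det = 4.114·-28.714 − 61.380·-79.364 = 4753.232924
x = (-2872.379469·-28.714 − 61.380·-558.280350) / 4753.232924 = 24.561126
y = (4.114·-558.280350 − -2872.379469·-79.364) / 4753.232924 = -48.442879
|P − Q| = √((24.561126 − -48.988)² + (-48.442879 − -4.672)²) = 85.588339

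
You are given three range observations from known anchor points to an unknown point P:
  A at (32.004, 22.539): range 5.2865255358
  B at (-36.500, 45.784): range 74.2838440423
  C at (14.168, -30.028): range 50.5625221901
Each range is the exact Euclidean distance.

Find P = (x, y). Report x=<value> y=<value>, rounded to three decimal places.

x=32.086 y=17.253

eq1: (x − 32.004)² + (y − 22.539)² = 5.2865255358²
eq2: (x + 36.500)² + (y − 45.784)² = 74.2838440423²
eq3: (x − 14.168)² + (y + 30.028)² = 50.5625221901²
eq3−eq1, eq3−eq2 (x²,y² cancel):
  35.672·x + 105.134·y = 2958.470827
  -101.336·x + 151.624·y = -635.509187
det = 35.672·151.624 − 105.134·-101.336 = 16062.590352
x = (2958.470827·151.624 − 105.134·-635.509187) / 16062.590352 = 32.086282
y = (35.672·-635.509187 − 2958.470827·-101.336) / 16062.590352 = 17.253115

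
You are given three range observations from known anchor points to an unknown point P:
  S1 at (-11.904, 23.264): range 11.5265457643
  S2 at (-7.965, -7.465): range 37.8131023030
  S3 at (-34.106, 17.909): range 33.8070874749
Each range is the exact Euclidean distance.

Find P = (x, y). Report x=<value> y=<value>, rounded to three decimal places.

eq1: (x + 11.904)² + (y − 23.264)² = 11.5265457643²
eq2: (x + 7.965)² + (y + 7.465)² = 37.8131023030²
eq3: (x + 34.106)² + (y − 17.909)² = 33.8070874749²
eq3−eq2, eq3−eq1 (x²,y² cancel):
  52.282·x − 50.748·y = -1651.695609
  44.404·x + 10.710·y = 209.025301
det = 52.282·10.710 − -50.748·44.404 = 2813.354412
x = (-1651.695609·10.710 − -50.748·209.025301) / 2813.354412 = -2.517295
y = (52.282·209.025301 − -1651.695609·44.404) / 2813.354412 = 29.953621

x=-2.517 y=29.954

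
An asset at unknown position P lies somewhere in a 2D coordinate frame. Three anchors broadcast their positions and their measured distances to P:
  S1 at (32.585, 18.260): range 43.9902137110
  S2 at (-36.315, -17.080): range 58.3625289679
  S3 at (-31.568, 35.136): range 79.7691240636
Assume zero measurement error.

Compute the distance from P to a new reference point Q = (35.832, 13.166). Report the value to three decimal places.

40.113

eq1: (x − 32.585)² + (y − 18.260)² = 43.9902137110²
eq2: (x + 36.315)² + (y + 17.080)² = 58.3625289679²
eq3: (x + 31.568)² + (y − 35.136)² = 79.7691240636²
eq1−eq2, eq1−eq3 (x²,y² cancel):
  -137.800·x − 70.680·y = -1255.750085
  -128.306·x + 33.752·y = -3592.106957
det = -137.800·33.752 − -70.680·-128.306 = -13719.693680
x = (-1255.750085·33.752 − -70.680·-3592.106957) / -13719.693680 = 21.594811
y = (-137.800·-3592.106957 − -1255.750085·-128.306) / -13719.693680 = -24.335242
|P − Q| = √((21.594811 − 35.832)² + (-24.335242 − 13.166)²) = 40.112850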